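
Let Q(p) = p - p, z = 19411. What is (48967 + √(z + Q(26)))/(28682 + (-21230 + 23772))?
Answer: 48967/31224 + √19411/31224 ≈ 1.5727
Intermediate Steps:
Q(p) = 0
(48967 + √(z + Q(26)))/(28682 + (-21230 + 23772)) = (48967 + √(19411 + 0))/(28682 + (-21230 + 23772)) = (48967 + √19411)/(28682 + 2542) = (48967 + √19411)/31224 = (48967 + √19411)*(1/31224) = 48967/31224 + √19411/31224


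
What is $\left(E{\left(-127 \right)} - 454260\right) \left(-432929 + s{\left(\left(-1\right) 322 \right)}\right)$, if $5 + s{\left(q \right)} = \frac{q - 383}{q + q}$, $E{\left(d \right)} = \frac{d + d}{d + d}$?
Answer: $\frac{126651402590869}{644} \approx 1.9666 \cdot 10^{11}$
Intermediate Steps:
$E{\left(d \right)} = 1$ ($E{\left(d \right)} = \frac{2 d}{2 d} = 2 d \frac{1}{2 d} = 1$)
$s{\left(q \right)} = -5 + \frac{-383 + q}{2 q}$ ($s{\left(q \right)} = -5 + \frac{q - 383}{q + q} = -5 + \frac{-383 + q}{2 q}$)
$\left(E{\left(-127 \right)} - 454260\right) \left(-432929 + s{\left(\left(-1\right) 322 \right)}\right) = \left(1 - 454260\right) \left(-432929 + \frac{-383 - 9 \left(\left(-1\right) 322\right)}{2 \left(\left(-1\right) 322\right)}\right) = - 454259 \left(-432929 + \frac{-383 - -2898}{2 \left(-322\right)}\right) = - 454259 \left(-432929 + \frac{1}{2} \left(- \frac{1}{322}\right) \left(-383 + 2898\right)\right) = - 454259 \left(-432929 + \frac{1}{2} \left(- \frac{1}{322}\right) 2515\right) = - 454259 \left(-432929 - \frac{2515}{644}\right) = \left(-454259\right) \left(- \frac{278808791}{644}\right) = \frac{126651402590869}{644}$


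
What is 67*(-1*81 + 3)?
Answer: -5226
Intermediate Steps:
67*(-1*81 + 3) = 67*(-81 + 3) = 67*(-78) = -5226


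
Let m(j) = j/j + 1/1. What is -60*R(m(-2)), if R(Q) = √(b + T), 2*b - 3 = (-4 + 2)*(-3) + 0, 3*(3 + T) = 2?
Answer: -10*√78 ≈ -88.318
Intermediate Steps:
T = -7/3 (T = -3 + (⅓)*2 = -3 + ⅔ = -7/3 ≈ -2.3333)
b = 9/2 (b = 3/2 + ((-4 + 2)*(-3) + 0)/2 = 3/2 + (-2*(-3) + 0)/2 = 3/2 + (6 + 0)/2 = 3/2 + (½)*6 = 3/2 + 3 = 9/2 ≈ 4.5000)
m(j) = 2 (m(j) = 1 + 1*1 = 1 + 1 = 2)
R(Q) = √78/6 (R(Q) = √(9/2 - 7/3) = √(13/6) = √78/6)
-60*R(m(-2)) = -10*√78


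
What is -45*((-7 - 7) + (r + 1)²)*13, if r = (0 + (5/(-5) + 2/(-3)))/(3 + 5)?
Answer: 500695/64 ≈ 7823.4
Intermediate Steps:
r = -5/24 (r = (0 + (5*(-⅕) + 2*(-⅓)))/8 = (0 + (-1 - ⅔))*(⅛) = (0 - 5/3)*(⅛) = -5/3*⅛ = -5/24 ≈ -0.20833)
-45*((-7 - 7) + (r + 1)²)*13 = -45*((-7 - 7) + (-5/24 + 1)²)*13 = -45*(-14 + (19/24)²)*13 = -45*(-14 + 361/576)*13 = -45*(-7703/576)*13 = (38515/64)*13 = 500695/64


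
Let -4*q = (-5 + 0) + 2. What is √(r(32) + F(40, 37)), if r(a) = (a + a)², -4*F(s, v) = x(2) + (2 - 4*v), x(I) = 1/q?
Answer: √148758/6 ≈ 64.282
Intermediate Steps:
q = ¾ (q = -((-5 + 0) + 2)/4 = -(-5 + 2)/4 = -¼*(-3) = ¾ ≈ 0.75000)
x(I) = 4/3 (x(I) = 1/(¾) = 4/3)
F(s, v) = -⅚ + v (F(s, v) = -(4/3 + (2 - 4*v))/4 = -(10/3 - 4*v)/4 = -⅚ + v)
r(a) = 4*a² (r(a) = (2*a)² = 4*a²)
√(r(32) + F(40, 37)) = √(4*32² + (-⅚ + 37)) = √(4*1024 + 217/6) = √(4096 + 217/6) = √(24793/6) = √148758/6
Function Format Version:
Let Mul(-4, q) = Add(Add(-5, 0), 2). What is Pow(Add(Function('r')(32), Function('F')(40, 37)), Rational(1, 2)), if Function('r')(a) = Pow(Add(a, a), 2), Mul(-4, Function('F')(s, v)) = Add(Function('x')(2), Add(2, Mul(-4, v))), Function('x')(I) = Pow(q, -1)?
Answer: Mul(Rational(1, 6), Pow(148758, Rational(1, 2))) ≈ 64.282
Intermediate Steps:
q = Rational(3, 4) (q = Mul(Rational(-1, 4), Add(Add(-5, 0), 2)) = Mul(Rational(-1, 4), Add(-5, 2)) = Mul(Rational(-1, 4), -3) = Rational(3, 4) ≈ 0.75000)
Function('x')(I) = Rational(4, 3) (Function('x')(I) = Pow(Rational(3, 4), -1) = Rational(4, 3))
Function('F')(s, v) = Add(Rational(-5, 6), v) (Function('F')(s, v) = Mul(Rational(-1, 4), Add(Rational(4, 3), Add(2, Mul(-4, v)))) = Mul(Rational(-1, 4), Add(Rational(10, 3), Mul(-4, v))) = Add(Rational(-5, 6), v))
Function('r')(a) = Mul(4, Pow(a, 2)) (Function('r')(a) = Pow(Mul(2, a), 2) = Mul(4, Pow(a, 2)))
Pow(Add(Function('r')(32), Function('F')(40, 37)), Rational(1, 2)) = Pow(Add(Mul(4, Pow(32, 2)), Add(Rational(-5, 6), 37)), Rational(1, 2)) = Pow(Add(Mul(4, 1024), Rational(217, 6)), Rational(1, 2)) = Pow(Add(4096, Rational(217, 6)), Rational(1, 2)) = Pow(Rational(24793, 6), Rational(1, 2)) = Mul(Rational(1, 6), Pow(148758, Rational(1, 2)))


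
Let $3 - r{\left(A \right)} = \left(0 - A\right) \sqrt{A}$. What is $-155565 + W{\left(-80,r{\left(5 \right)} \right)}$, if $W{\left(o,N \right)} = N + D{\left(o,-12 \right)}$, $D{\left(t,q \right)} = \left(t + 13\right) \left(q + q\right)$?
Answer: $-153954 + 5 \sqrt{5} \approx -1.5394 \cdot 10^{5}$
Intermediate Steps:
$D{\left(t,q \right)} = 2 q \left(13 + t\right)$ ($D{\left(t,q \right)} = \left(13 + t\right) 2 q = 2 q \left(13 + t\right)$)
$r{\left(A \right)} = 3 + A^{\frac{3}{2}}$ ($r{\left(A \right)} = 3 - \left(0 - A\right) \sqrt{A} = 3 - - A \sqrt{A} = 3 - - A^{\frac{3}{2}} = 3 + A^{\frac{3}{2}}$)
$W{\left(o,N \right)} = -312 + N - 24 o$ ($W{\left(o,N \right)} = N + 2 \left(-12\right) \left(13 + o\right) = N - \left(312 + 24 o\right) = -312 + N - 24 o$)
$-155565 + W{\left(-80,r{\left(5 \right)} \right)} = -155565 - \left(-1611 - 5 \sqrt{5}\right) = -155565 + \left(-312 + \left(3 + 5 \sqrt{5}\right) + 1920\right) = -155565 + \left(1611 + 5 \sqrt{5}\right) = -153954 + 5 \sqrt{5}$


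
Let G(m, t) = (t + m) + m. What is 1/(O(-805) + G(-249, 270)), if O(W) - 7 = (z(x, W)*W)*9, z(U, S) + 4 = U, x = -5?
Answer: 1/64984 ≈ 1.5388e-5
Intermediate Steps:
z(U, S) = -4 + U
G(m, t) = t + 2*m (G(m, t) = (m + t) + m = t + 2*m)
O(W) = 7 - 81*W (O(W) = 7 + ((-4 - 5)*W)*9 = 7 - 9*W*9 = 7 - 81*W)
1/(O(-805) + G(-249, 270)) = 1/((7 - 81*(-805)) + (270 + 2*(-249))) = 1/((7 + 65205) + (270 - 498)) = 1/(65212 - 228) = 1/64984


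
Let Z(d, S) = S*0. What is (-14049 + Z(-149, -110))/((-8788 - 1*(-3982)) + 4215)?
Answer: 4683/197 ≈ 23.772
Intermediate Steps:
Z(d, S) = 0
(-14049 + Z(-149, -110))/((-8788 - 1*(-3982)) + 4215) = (-14049 + 0)/((-8788 - 1*(-3982)) + 4215) = -14049/((-8788 + 3982) + 4215) = -14049/(-4806 + 4215) = -14049/(-591) = -14049*(-1/591) = 4683/197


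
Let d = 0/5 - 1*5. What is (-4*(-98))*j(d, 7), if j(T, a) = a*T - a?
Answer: -16464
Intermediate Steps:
d = -5 (d = 0*(⅕) - 5 = 0 - 5 = -5)
j(T, a) = -a + T*a (j(T, a) = T*a - a = -a + T*a)
(-4*(-98))*j(d, 7) = (-4*(-98))*(7*(-1 - 5)) = 392*(7*(-6)) = 392*(-42) = -16464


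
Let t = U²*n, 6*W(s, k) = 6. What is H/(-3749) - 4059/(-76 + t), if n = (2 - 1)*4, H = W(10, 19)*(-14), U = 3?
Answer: 15217751/149960 ≈ 101.48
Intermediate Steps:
W(s, k) = 1 (W(s, k) = (⅙)*6 = 1)
H = -14 (H = 1*(-14) = -14)
n = 4 (n = 1*4 = 4)
t = 36 (t = 3²*4 = 9*4 = 36)
H/(-3749) - 4059/(-76 + t) = -14/(-3749) - 4059/(-76 + 36) = -14*(-1/3749) - 4059/(-40) = 14/3749 - 4059*(-1/40) = 14/3749 + 4059/40 = 15217751/149960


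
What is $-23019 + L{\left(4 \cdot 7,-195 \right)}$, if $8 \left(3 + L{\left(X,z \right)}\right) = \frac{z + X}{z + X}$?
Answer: $- \frac{184175}{8} \approx -23022.0$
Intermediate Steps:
$L{\left(X,z \right)} = - \frac{23}{8}$ ($L{\left(X,z \right)} = -3 + \frac{\left(z + X\right) \frac{1}{z + X}}{8} = -3 + \frac{\left(X + z\right) \frac{1}{X + z}}{8} = -3 + \frac{1}{8} \cdot 1 = -3 + \frac{1}{8} = - \frac{23}{8}$)
$-23019 + L{\left(4 \cdot 7,-195 \right)} = -23019 - \frac{23}{8} = - \frac{184175}{8}$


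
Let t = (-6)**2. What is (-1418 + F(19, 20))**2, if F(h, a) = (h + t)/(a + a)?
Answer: 128436889/64 ≈ 2.0068e+6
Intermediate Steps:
t = 36
F(h, a) = (36 + h)/(2*a) (F(h, a) = (h + 36)/(a + a) = (36 + h)/((2*a)) = (36 + h)*(1/(2*a)) = (36 + h)/(2*a))
(-1418 + F(19, 20))**2 = (-1418 + (1/2)*(36 + 19)/20)**2 = (-1418 + (1/2)*(1/20)*55)**2 = (-1418 + 11/8)**2 = (-11333/8)**2 = 128436889/64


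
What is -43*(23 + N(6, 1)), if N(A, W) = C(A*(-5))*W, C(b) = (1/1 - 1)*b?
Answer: -989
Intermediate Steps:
C(b) = 0 (C(b) = (1 - 1)*b = 0*b = 0)
N(A, W) = 0 (N(A, W) = 0*W = 0)
-43*(23 + N(6, 1)) = -43*(23 + 0) = -43*23 = -989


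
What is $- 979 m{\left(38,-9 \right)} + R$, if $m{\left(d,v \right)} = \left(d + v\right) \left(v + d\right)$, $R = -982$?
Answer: $-824321$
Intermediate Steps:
$m{\left(d,v \right)} = \left(d + v\right)^{2}$ ($m{\left(d,v \right)} = \left(d + v\right) \left(d + v\right) = \left(d + v\right)^{2}$)
$- 979 m{\left(38,-9 \right)} + R = - 979 \left(38 - 9\right)^{2} - 982 = - 979 \cdot 29^{2} - 982 = \left(-979\right) 841 - 982 = -823339 - 982 = -824321$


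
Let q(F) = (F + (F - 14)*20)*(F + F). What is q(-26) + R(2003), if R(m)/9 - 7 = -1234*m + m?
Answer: -22184276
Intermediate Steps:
R(m) = 63 - 11097*m (R(m) = 63 + 9*(-1234*m + m) = 63 + 9*(-1233*m) = 63 - 11097*m)
q(F) = 2*F*(-280 + 21*F) (q(F) = (F + (-14 + F)*20)*(2*F) = (F + (-280 + 20*F))*(2*F) = (-280 + 21*F)*(2*F) = 2*F*(-280 + 21*F))
q(-26) + R(2003) = 14*(-26)*(-40 + 3*(-26)) + (63 - 11097*2003) = 14*(-26)*(-40 - 78) + (63 - 22227291) = 14*(-26)*(-118) - 22227228 = 42952 - 22227228 = -22184276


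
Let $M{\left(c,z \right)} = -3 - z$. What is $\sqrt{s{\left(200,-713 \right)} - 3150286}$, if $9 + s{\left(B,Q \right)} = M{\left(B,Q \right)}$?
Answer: $i \sqrt{3149585} \approx 1774.7 i$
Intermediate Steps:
$s{\left(B,Q \right)} = -12 - Q$ ($s{\left(B,Q \right)} = -9 - \left(3 + Q\right) = -12 - Q$)
$\sqrt{s{\left(200,-713 \right)} - 3150286} = \sqrt{\left(-12 - -713\right) - 3150286} = \sqrt{\left(-12 + 713\right) - 3150286} = \sqrt{701 - 3150286} = \sqrt{-3149585} = i \sqrt{3149585}$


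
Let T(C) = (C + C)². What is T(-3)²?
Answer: 1296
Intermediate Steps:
T(C) = 4*C² (T(C) = (2*C)² = 4*C²)
T(-3)² = (4*(-3)²)² = (4*9)² = 36² = 1296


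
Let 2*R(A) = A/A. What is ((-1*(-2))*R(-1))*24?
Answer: 24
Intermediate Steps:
R(A) = 1/2 (R(A) = (A/A)/2 = (1/2)*1 = 1/2)
((-1*(-2))*R(-1))*24 = (-1*(-2)*(1/2))*24 = (2*(1/2))*24 = 1*24 = 24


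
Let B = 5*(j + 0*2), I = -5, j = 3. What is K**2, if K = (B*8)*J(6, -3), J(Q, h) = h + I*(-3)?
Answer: 2073600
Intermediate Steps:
J(Q, h) = 15 + h (J(Q, h) = h - 5*(-3) = h + 15 = 15 + h)
B = 15 (B = 5*(3 + 0*2) = 5*(3 + 0) = 5*3 = 15)
K = 1440 (K = (15*8)*(15 - 3) = 120*12 = 1440)
K**2 = 1440**2 = 2073600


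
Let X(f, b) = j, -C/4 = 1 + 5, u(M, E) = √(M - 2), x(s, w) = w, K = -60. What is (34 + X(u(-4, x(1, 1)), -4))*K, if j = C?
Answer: -600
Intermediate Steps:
u(M, E) = √(-2 + M)
C = -24 (C = -4*(1 + 5) = -4*6 = -24)
j = -24
X(f, b) = -24
(34 + X(u(-4, x(1, 1)), -4))*K = (34 - 24)*(-60) = 10*(-60) = -600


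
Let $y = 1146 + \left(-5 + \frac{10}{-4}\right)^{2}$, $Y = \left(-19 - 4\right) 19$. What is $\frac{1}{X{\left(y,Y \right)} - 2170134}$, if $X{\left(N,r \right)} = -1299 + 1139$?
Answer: $- \frac{1}{2170294} \approx -4.6077 \cdot 10^{-7}$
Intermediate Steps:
$Y = -437$ ($Y = \left(-23\right) 19 = -437$)
$y = \frac{4809}{4}$ ($y = 1146 + \left(-5 + 10 \left(- \frac{1}{4}\right)\right)^{2} = 1146 + \left(-5 - \frac{5}{2}\right)^{2} = 1146 + \left(- \frac{15}{2}\right)^{2} = 1146 + \frac{225}{4} = \frac{4809}{4} \approx 1202.3$)
$X{\left(N,r \right)} = -160$
$\frac{1}{X{\left(y,Y \right)} - 2170134} = \frac{1}{-160 - 2170134} = \frac{1}{-2170294} = - \frac{1}{2170294}$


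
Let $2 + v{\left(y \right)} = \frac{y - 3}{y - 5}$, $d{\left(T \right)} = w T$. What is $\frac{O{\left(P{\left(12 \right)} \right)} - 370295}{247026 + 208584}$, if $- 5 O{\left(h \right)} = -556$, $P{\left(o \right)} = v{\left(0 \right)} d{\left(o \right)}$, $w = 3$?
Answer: $- \frac{616973}{759350} \approx -0.8125$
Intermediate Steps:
$d{\left(T \right)} = 3 T$
$v{\left(y \right)} = -2 + \frac{-3 + y}{-5 + y}$ ($v{\left(y \right)} = -2 + \frac{y - 3}{y - 5} = -2 + \frac{-3 + y}{-5 + y}$)
$P{\left(o \right)} = - \frac{21 o}{5}$ ($P{\left(o \right)} = \frac{7 - 0}{-5 + 0} \cdot 3 o = \frac{7 + 0}{-5} \cdot 3 o = \left(- \frac{1}{5}\right) 7 \cdot 3 o = - \frac{7 \cdot 3 o}{5} = - \frac{21 o}{5}$)
$O{\left(h \right)} = \frac{556}{5}$ ($O{\left(h \right)} = \left(- \frac{1}{5}\right) \left(-556\right) = \frac{556}{5}$)
$\frac{O{\left(P{\left(12 \right)} \right)} - 370295}{247026 + 208584} = \frac{\frac{556}{5} - 370295}{247026 + 208584} = - \frac{1850919}{5 \cdot 455610} = \left(- \frac{1850919}{5}\right) \frac{1}{455610} = - \frac{616973}{759350}$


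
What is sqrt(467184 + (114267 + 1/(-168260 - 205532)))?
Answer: sqrt(5077537547446142)/93448 ≈ 762.53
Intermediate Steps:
sqrt(467184 + (114267 + 1/(-168260 - 205532))) = sqrt(467184 + (114267 + 1/(-373792))) = sqrt(467184 + (114267 - 1/373792)) = sqrt(467184 + 42712090463/373792) = sqrt(217341732191/373792) = sqrt(5077537547446142)/93448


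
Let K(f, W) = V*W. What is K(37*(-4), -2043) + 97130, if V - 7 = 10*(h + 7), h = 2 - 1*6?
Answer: 21539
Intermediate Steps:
h = -4 (h = 2 - 6 = -4)
V = 37 (V = 7 + 10*(-4 + 7) = 7 + 10*3 = 7 + 30 = 37)
K(f, W) = 37*W
K(37*(-4), -2043) + 97130 = 37*(-2043) + 97130 = -75591 + 97130 = 21539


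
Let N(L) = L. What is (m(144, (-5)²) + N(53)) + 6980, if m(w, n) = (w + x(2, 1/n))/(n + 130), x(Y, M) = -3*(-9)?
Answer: 1090286/155 ≈ 7034.1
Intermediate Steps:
x(Y, M) = 27
m(w, n) = (27 + w)/(130 + n) (m(w, n) = (w + 27)/(n + 130) = (27 + w)/(130 + n))
(m(144, (-5)²) + N(53)) + 6980 = ((27 + 144)/(130 + (-5)²) + 53) + 6980 = (171/(130 + 25) + 53) + 6980 = (171/155 + 53) + 6980 = 8386/155 + 6980 = 1090286/155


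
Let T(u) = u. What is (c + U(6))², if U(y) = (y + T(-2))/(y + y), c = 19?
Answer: 3364/9 ≈ 373.78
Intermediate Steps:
U(y) = (-2 + y)/(2*y) (U(y) = (y - 2)/(y + y) = (-2 + y)/((2*y)) = (-2 + y)*(1/(2*y)) = (-2 + y)/(2*y))
(c + U(6))² = (19 + (½)*(-2 + 6)/6)² = (19 + (½)*(⅙)*4)² = (19 + ⅓)² = (58/3)² = 3364/9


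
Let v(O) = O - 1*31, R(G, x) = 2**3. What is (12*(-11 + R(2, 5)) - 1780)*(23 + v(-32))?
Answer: 72640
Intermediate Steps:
R(G, x) = 8
v(O) = -31 + O (v(O) = O - 31 = -31 + O)
(12*(-11 + R(2, 5)) - 1780)*(23 + v(-32)) = (12*(-11 + 8) - 1780)*(23 + (-31 - 32)) = (12*(-3) - 1780)*(23 - 63) = (-36 - 1780)*(-40) = -1816*(-40) = 72640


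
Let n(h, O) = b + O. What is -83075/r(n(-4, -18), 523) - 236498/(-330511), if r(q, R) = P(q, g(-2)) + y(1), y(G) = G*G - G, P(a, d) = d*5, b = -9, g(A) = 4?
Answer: -5490494273/1322044 ≈ -4153.0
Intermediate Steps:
P(a, d) = 5*d
y(G) = G² - G
n(h, O) = -9 + O
r(q, R) = 20 (r(q, R) = 5*4 + 1*(-1 + 1) = 20 + 1*0 = 20 + 0 = 20)
-83075/r(n(-4, -18), 523) - 236498/(-330511) = -83075/20 - 236498/(-330511) = -83075*1/20 - 236498*(-1/330511) = -16615/4 + 236498/330511 = -5490494273/1322044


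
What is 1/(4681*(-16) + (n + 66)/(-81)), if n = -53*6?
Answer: -9/674036 ≈ -1.3352e-5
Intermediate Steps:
n = -318
1/(4681*(-16) + (n + 66)/(-81)) = 1/(4681*(-16) + (-318 + 66)/(-81)) = 1/(-74896 - 252*(-1/81)) = 1/(-74896 + 28/9) = 1/(-674036/9) = -9/674036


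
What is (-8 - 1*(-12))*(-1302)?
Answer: -5208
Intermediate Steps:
(-8 - 1*(-12))*(-1302) = (-8 + 12)*(-1302) = 4*(-1302) = -5208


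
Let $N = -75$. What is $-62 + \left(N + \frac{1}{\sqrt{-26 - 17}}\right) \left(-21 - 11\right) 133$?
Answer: $319138 + \frac{4256 i \sqrt{43}}{43} \approx 3.1914 \cdot 10^{5} + 649.03 i$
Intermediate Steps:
$-62 + \left(N + \frac{1}{\sqrt{-26 - 17}}\right) \left(-21 - 11\right) 133 = -62 + \left(-75 + \frac{1}{\sqrt{-26 - 17}}\right) \left(-21 - 11\right) 133 = -62 + \left(-75 + \frac{1}{\sqrt{-43}}\right) \left(-32\right) 133 = -62 + \left(-75 + \frac{1}{i \sqrt{43}}\right) \left(-32\right) 133 = -62 + \left(-75 - \frac{i \sqrt{43}}{43}\right) \left(-32\right) 133 = -62 + \left(2400 + \frac{32 i \sqrt{43}}{43}\right) 133 = -62 + \left(319200 + \frac{4256 i \sqrt{43}}{43}\right) = 319138 + \frac{4256 i \sqrt{43}}{43}$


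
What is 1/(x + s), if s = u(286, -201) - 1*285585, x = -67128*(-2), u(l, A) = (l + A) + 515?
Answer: -1/150729 ≈ -6.6344e-6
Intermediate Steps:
u(l, A) = 515 + A + l (u(l, A) = (A + l) + 515 = 515 + A + l)
x = 134256
s = -284985 (s = (515 - 201 + 286) - 1*285585 = 600 - 285585 = -284985)
1/(x + s) = 1/(134256 - 284985) = 1/(-150729) = -1/150729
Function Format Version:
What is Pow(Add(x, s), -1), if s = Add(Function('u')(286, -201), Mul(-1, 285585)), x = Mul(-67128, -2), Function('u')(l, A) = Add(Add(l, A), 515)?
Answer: Rational(-1, 150729) ≈ -6.6344e-6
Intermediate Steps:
Function('u')(l, A) = Add(515, A, l) (Function('u')(l, A) = Add(Add(A, l), 515) = Add(515, A, l))
x = 134256
s = -284985 (s = Add(Add(515, -201, 286), Mul(-1, 285585)) = Add(600, -285585) = -284985)
Pow(Add(x, s), -1) = Pow(Add(134256, -284985), -1) = Pow(-150729, -1) = Rational(-1, 150729)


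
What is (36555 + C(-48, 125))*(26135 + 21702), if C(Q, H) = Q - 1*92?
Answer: 1741984355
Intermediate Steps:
C(Q, H) = -92 + Q (C(Q, H) = Q - 92 = -92 + Q)
(36555 + C(-48, 125))*(26135 + 21702) = (36555 + (-92 - 48))*(26135 + 21702) = (36555 - 140)*47837 = 36415*47837 = 1741984355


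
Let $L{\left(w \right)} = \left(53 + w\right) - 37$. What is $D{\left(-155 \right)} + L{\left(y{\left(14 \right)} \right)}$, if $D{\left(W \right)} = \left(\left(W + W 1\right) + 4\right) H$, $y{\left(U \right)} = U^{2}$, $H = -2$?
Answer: $824$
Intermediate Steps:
$L{\left(w \right)} = 16 + w$
$D{\left(W \right)} = -8 - 4 W$ ($D{\left(W \right)} = \left(\left(W + W 1\right) + 4\right) \left(-2\right) = \left(\left(W + W\right) + 4\right) \left(-2\right) = \left(2 W + 4\right) \left(-2\right) = \left(4 + 2 W\right) \left(-2\right) = -8 - 4 W$)
$D{\left(-155 \right)} + L{\left(y{\left(14 \right)} \right)} = \left(-8 - -620\right) + \left(16 + 14^{2}\right) = \left(-8 + 620\right) + \left(16 + 196\right) = 612 + 212 = 824$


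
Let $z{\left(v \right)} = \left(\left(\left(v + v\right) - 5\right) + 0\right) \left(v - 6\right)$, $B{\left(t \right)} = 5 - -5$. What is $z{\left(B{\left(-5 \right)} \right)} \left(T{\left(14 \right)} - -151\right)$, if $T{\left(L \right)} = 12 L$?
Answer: $19140$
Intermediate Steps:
$B{\left(t \right)} = 10$ ($B{\left(t \right)} = 5 + 5 = 10$)
$z{\left(v \right)} = \left(-6 + v\right) \left(-5 + 2 v\right)$ ($z{\left(v \right)} = \left(\left(2 v - 5\right) + 0\right) \left(-6 + v\right) = \left(\left(-5 + 2 v\right) + 0\right) \left(-6 + v\right) = \left(-5 + 2 v\right) \left(-6 + v\right) = \left(-6 + v\right) \left(-5 + 2 v\right)$)
$z{\left(B{\left(-5 \right)} \right)} \left(T{\left(14 \right)} - -151\right) = \left(30 - 170 + 2 \cdot 10^{2}\right) \left(12 \cdot 14 - -151\right) = \left(30 - 170 + 2 \cdot 100\right) \left(168 + 151\right) = \left(30 - 170 + 200\right) 319 = 60 \cdot 319 = 19140$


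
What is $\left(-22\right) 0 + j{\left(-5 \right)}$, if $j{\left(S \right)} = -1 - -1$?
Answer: $0$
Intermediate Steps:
$j{\left(S \right)} = 0$ ($j{\left(S \right)} = -1 + 1 = 0$)
$\left(-22\right) 0 + j{\left(-5 \right)} = \left(-22\right) 0 + 0 = 0 + 0 = 0$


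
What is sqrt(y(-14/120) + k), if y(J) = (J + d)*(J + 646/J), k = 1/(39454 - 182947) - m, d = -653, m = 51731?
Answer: sqrt(29359587506453444149)/2869860 ≈ 1888.1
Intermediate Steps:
k = -7423036384/143493 (k = 1/(39454 - 182947) - 1*51731 = 1/(-143493) - 51731 = -1/143493 - 51731 = -7423036384/143493 ≈ -51731.)
y(J) = (-653 + J)*(J + 646/J) (y(J) = (J - 653)*(J + 646/J) = (-653 + J)*(J + 646/J))
sqrt(y(-14/120) + k) = sqrt((646 + (-14/120)**2 - 421838/((-14/120)) - (-9142)/120) - 7423036384/143493) = sqrt((646 + (-14*1/120)**2 - 421838/((-14*1/120)) - (-9142)/120) - 7423036384/143493) = sqrt((646 + (-7/60)**2 - 421838/(-7/60) - 653*(-7/60)) - 7423036384/143493) = sqrt((646 + 49/3600 - 421838*(-60/7) + 4571/60) - 7423036384/143493) = sqrt((646 + 49/3600 + 25310280/7 + 4571/60) - 7423036384/143493) = sqrt(91135207363/25200 - 7423036384/143493) = sqrt(613819228250579/172191600) = sqrt(29359587506453444149)/2869860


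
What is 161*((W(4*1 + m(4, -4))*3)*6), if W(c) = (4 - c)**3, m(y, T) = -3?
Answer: 78246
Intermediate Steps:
161*((W(4*1 + m(4, -4))*3)*6) = 161*((-(-4 + (4*1 - 3))**3*3)*6) = 161*((-(-4 + (4 - 3))**3*3)*6) = 161*((-(-4 + 1)**3*3)*6) = 161*((-1*(-3)**3*3)*6) = 161*((-1*(-27)*3)*6) = 161*((27*3)*6) = 161*(81*6) = 161*486 = 78246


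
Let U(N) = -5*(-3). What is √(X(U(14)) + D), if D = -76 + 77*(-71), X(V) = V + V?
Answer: I*√5513 ≈ 74.25*I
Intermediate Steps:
U(N) = 15
X(V) = 2*V
D = -5543 (D = -76 - 5467 = -5543)
√(X(U(14)) + D) = √(2*15 - 5543) = √(30 - 5543) = √(-5513) = I*√5513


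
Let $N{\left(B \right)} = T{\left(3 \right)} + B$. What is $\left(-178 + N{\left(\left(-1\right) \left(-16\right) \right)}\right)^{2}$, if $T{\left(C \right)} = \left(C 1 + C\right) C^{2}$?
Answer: $11664$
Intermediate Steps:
$T{\left(C \right)} = 2 C^{3}$ ($T{\left(C \right)} = \left(C + C\right) C^{2} = 2 C C^{2} = 2 C^{3}$)
$N{\left(B \right)} = 54 + B$ ($N{\left(B \right)} = 2 \cdot 3^{3} + B = 2 \cdot 27 + B = 54 + B$)
$\left(-178 + N{\left(\left(-1\right) \left(-16\right) \right)}\right)^{2} = \left(-178 + \left(54 - -16\right)\right)^{2} = \left(-178 + \left(54 + 16\right)\right)^{2} = \left(-178 + 70\right)^{2} = \left(-108\right)^{2} = 11664$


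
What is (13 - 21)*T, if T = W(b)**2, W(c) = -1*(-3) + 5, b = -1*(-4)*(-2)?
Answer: -512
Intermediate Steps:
b = -8 (b = 4*(-2) = -8)
W(c) = 8 (W(c) = 3 + 5 = 8)
T = 64 (T = 8**2 = 64)
(13 - 21)*T = (13 - 21)*64 = -8*64 = -512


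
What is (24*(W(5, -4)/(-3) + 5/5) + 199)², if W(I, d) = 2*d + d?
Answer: 101761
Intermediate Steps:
W(I, d) = 3*d
(24*(W(5, -4)/(-3) + 5/5) + 199)² = (24*((3*(-4))/(-3) + 5/5) + 199)² = (24*(-12*(-⅓) + 5*(⅕)) + 199)² = (24*(4 + 1) + 199)² = (24*5 + 199)² = (120 + 199)² = 319² = 101761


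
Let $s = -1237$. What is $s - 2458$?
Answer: $-3695$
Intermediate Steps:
$s - 2458 = -1237 - 2458 = -3695$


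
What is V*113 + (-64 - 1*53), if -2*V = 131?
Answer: -15037/2 ≈ -7518.5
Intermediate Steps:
V = -131/2 (V = -1/2*131 = -131/2 ≈ -65.500)
V*113 + (-64 - 1*53) = -131/2*113 + (-64 - 1*53) = -14803/2 + (-64 - 53) = -14803/2 - 117 = -15037/2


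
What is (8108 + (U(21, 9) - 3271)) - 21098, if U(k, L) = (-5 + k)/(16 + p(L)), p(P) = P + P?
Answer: -276429/17 ≈ -16261.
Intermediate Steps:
p(P) = 2*P
U(k, L) = (-5 + k)/(16 + 2*L)
(8108 + (U(21, 9) - 3271)) - 21098 = (8108 + ((-5 + 21)/(2*(8 + 9)) - 3271)) - 21098 = (8108 + ((½)*16/17 - 3271)) - 21098 = (8108 + ((½)*(1/17)*16 - 3271)) - 21098 = (8108 + (8/17 - 3271)) - 21098 = (8108 - 55599/17) - 21098 = 82237/17 - 21098 = -276429/17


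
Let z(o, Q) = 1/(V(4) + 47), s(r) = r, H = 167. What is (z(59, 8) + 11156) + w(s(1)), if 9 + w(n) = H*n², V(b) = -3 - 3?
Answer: 463875/41 ≈ 11314.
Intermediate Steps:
V(b) = -6
z(o, Q) = 1/41 (z(o, Q) = 1/(-6 + 47) = 1/41)
w(n) = -9 + 167*n²
(z(59, 8) + 11156) + w(s(1)) = (1/41 + 11156) + (-9 + 167*1²) = 457397/41 + (-9 + 167*1) = 457397/41 + (-9 + 167) = 457397/41 + 158 = 463875/41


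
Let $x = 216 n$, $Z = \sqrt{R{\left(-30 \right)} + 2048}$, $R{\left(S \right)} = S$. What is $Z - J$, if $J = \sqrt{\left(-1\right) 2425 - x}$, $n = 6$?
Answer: $\sqrt{2018} - 61 i \approx 44.922 - 61.0 i$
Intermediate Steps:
$Z = \sqrt{2018}$ ($Z = \sqrt{-30 + 2048} = \sqrt{2018} \approx 44.922$)
$x = 1296$ ($x = 216 \cdot 6 = 1296$)
$J = 61 i$ ($J = \sqrt{\left(-1\right) 2425 - 1296} = \sqrt{-2425 - 1296} = \sqrt{-3721} = 61 i \approx 61.0 i$)
$Z - J = \sqrt{2018} - 61 i$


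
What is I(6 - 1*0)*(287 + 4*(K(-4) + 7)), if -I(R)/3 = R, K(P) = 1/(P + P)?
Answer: -5661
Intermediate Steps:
K(P) = 1/(2*P)
I(R) = -3*R
I(6 - 1*0)*(287 + 4*(K(-4) + 7)) = (-3*(6 - 1*0))*(287 + 4*((½)/(-4) + 7)) = (-3*(6 + 0))*(287 + 4*((½)*(-¼) + 7)) = (-3*6)*(287 + 4*(-⅛ + 7)) = -18*(287 + 4*(55/8)) = -18*(287 + 55/2) = -18*629/2 = -5661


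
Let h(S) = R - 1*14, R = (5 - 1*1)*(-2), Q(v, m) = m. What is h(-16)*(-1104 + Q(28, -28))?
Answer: 24904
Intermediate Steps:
R = -8 (R = (5 - 1)*(-2) = 4*(-2) = -8)
h(S) = -22 (h(S) = -8 - 1*14 = -8 - 14 = -22)
h(-16)*(-1104 + Q(28, -28)) = -22*(-1104 - 28) = -22*(-1132) = 24904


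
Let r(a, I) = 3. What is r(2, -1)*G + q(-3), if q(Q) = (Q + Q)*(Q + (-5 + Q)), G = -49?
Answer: -81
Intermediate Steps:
q(Q) = 2*Q*(-5 + 2*Q) (q(Q) = (2*Q)*(-5 + 2*Q) = 2*Q*(-5 + 2*Q))
r(2, -1)*G + q(-3) = 3*(-49) + 2*(-3)*(-5 + 2*(-3)) = -147 + 2*(-3)*(-5 - 6) = -147 + 2*(-3)*(-11) = -147 + 66 = -81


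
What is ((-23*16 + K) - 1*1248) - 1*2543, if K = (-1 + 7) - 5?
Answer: -4158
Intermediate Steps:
K = 1 (K = 6 - 5 = 1)
((-23*16 + K) - 1*1248) - 1*2543 = ((-23*16 + 1) - 1*1248) - 1*2543 = ((-368 + 1) - 1248) - 2543 = (-367 - 1248) - 2543 = -1615 - 2543 = -4158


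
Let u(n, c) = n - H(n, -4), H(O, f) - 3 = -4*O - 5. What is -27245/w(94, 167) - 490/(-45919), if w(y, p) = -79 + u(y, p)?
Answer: -1250870585/18046167 ≈ -69.315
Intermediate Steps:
H(O, f) = -2 - 4*O (H(O, f) = 3 + (-4*O - 5) = 3 + (-5 - 4*O) = -2 - 4*O)
u(n, c) = 2 + 5*n (u(n, c) = n - (-2 - 4*n) = n + (2 + 4*n) = 2 + 5*n)
w(y, p) = -77 + 5*y (w(y, p) = -79 + (2 + 5*y) = -77 + 5*y)
-27245/w(94, 167) - 490/(-45919) = -27245/(-77 + 5*94) - 490/(-45919) = -27245/(-77 + 470) - 490*(-1/45919) = -27245/393 + 490/45919 = -1250870585/18046167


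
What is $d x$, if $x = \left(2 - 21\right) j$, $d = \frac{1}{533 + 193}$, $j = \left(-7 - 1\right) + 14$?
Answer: $- \frac{19}{121} \approx -0.15702$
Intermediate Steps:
$j = 6$ ($j = -8 + 14 = 6$)
$d = \frac{1}{726} \approx 0.0013774$
$x = -114$ ($x = \left(2 - 21\right) 6 = \left(-19\right) 6 = -114$)
$d x = \frac{1}{726} \left(-114\right) = - \frac{19}{121}$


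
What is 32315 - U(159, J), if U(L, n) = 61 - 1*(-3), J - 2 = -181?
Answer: 32251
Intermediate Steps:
J = -179 (J = 2 - 181 = -179)
U(L, n) = 64 (U(L, n) = 61 + 3 = 64)
32315 - U(159, J) = 32315 - 1*64 = 32315 - 64 = 32251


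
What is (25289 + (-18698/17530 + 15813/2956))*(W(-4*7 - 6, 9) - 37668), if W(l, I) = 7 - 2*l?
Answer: -24635905821641673/25909340 ≈ -9.5085e+8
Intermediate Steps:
(25289 + (-18698/17530 + 15813/2956))*(W(-4*7 - 6, 9) - 37668) = (25289 + (-18698/17530 + 15813/2956))*((7 - 2*(-4*7 - 6)) - 37668) = (25289 + (-18698*1/17530 + 15813*(1/2956)))*((7 - 2*(-28 - 6)) - 37668) = (25289 + (-9349/8765 + 15813/2956))*((7 - 2*(-34)) - 37668) = (25289 + 110965301/25909340)*((7 + 68) - 37668) = 655332264561*(75 - 37668)/25909340 = (655332264561/25909340)*(-37593) = -24635905821641673/25909340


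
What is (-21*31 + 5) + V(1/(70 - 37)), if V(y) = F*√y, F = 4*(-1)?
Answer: -646 - 4*√33/33 ≈ -646.70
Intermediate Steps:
F = -4
V(y) = -4*√y
(-21*31 + 5) + V(1/(70 - 37)) = (-21*31 + 5) - 4/√(70 - 37) = (-651 + 5) - 4*√33/33 = -646 - 4*√33/33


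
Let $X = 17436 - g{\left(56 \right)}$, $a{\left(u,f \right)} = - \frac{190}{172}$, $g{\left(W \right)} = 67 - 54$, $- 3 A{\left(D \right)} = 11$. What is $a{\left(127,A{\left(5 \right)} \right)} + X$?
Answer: $\frac{1498283}{86} \approx 17422.0$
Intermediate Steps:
$A{\left(D \right)} = - \frac{11}{3}$ ($A{\left(D \right)} = \left(- \frac{1}{3}\right) 11 = - \frac{11}{3}$)
$g{\left(W \right)} = 13$ ($g{\left(W \right)} = 67 - 54 = 13$)
$a{\left(u,f \right)} = - \frac{95}{86}$ ($a{\left(u,f \right)} = \left(-190\right) \frac{1}{172} = - \frac{95}{86}$)
$X = 17423$ ($X = 17436 - 13 = 17423$)
$a{\left(127,A{\left(5 \right)} \right)} + X = - \frac{95}{86} + 17423 = \frac{1498283}{86}$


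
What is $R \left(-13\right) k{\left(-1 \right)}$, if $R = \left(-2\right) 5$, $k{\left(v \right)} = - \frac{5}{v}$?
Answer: $650$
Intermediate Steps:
$R = -10$
$R \left(-13\right) k{\left(-1 \right)} = \left(-10\right) \left(-13\right) \left(- \frac{5}{-1}\right) = 130 \left(\left(-5\right) \left(-1\right)\right) = 130 \cdot 5 = 650$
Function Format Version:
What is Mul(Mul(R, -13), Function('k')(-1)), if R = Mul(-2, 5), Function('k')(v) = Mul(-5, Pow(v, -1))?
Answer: 650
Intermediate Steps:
R = -10
Mul(Mul(R, -13), Function('k')(-1)) = Mul(Mul(-10, -13), Mul(-5, Pow(-1, -1))) = Mul(130, Mul(-5, -1)) = Mul(130, 5) = 650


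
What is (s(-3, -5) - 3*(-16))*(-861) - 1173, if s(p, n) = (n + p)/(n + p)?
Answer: -43362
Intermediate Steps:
s(p, n) = 1
(s(-3, -5) - 3*(-16))*(-861) - 1173 = (1 - 3*(-16))*(-861) - 1173 = (1 + 48)*(-861) - 1173 = 49*(-861) - 1173 = -42189 - 1173 = -43362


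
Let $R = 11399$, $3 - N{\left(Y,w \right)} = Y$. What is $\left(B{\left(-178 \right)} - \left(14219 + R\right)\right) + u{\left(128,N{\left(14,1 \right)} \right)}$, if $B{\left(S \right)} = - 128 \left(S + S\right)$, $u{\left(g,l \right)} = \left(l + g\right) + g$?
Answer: $20195$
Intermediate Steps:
$N{\left(Y,w \right)} = 3 - Y$
$u{\left(g,l \right)} = l + 2 g$ ($u{\left(g,l \right)} = \left(g + l\right) + g = l + 2 g$)
$B{\left(S \right)} = - 256 S$ ($B{\left(S \right)} = - 128 \cdot 2 S = - 256 S$)
$\left(B{\left(-178 \right)} - \left(14219 + R\right)\right) + u{\left(128,N{\left(14,1 \right)} \right)} = \left(\left(-256\right) \left(-178\right) - 25618\right) + \left(\left(3 - 14\right) + 2 \cdot 128\right) = \left(45568 - 25618\right) + \left(\left(3 - 14\right) + 256\right) = \left(45568 - 25618\right) + \left(-11 + 256\right) = 19950 + 245 = 20195$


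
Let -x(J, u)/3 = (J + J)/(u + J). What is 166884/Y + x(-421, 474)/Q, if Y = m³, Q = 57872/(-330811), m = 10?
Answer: -20234956941/191701000 ≈ -105.55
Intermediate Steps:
x(J, u) = -6*J/(J + u) (x(J, u) = -3*(J + J)/(u + J) = -3*2*J/(J + u) = -6*J/(J + u))
Q = -57872/330811 (Q = 57872*(-1/330811) = -57872/330811 ≈ -0.17494)
Y = 1000 (Y = 10³ = 1000)
166884/Y + x(-421, 474)/Q = 166884/1000 + (-6*(-421)/(-421 + 474))/(-57872/330811) = 166884*(1/1000) - 6*(-421)/53*(-330811/57872) = 41721/250 - 6*(-421)*1/53*(-330811/57872) = 41721/250 + (2526/53)*(-330811/57872) = 41721/250 - 417814293/1533608 = -20234956941/191701000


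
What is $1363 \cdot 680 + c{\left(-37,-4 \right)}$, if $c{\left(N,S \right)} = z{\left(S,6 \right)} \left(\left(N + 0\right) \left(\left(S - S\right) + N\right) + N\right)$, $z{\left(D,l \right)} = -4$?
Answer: $921512$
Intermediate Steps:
$c{\left(N,S \right)} = - 4 N - 4 N^{2}$ ($c{\left(N,S \right)} = - 4 \left(\left(N + 0\right) \left(\left(S - S\right) + N\right) + N\right) = - 4 \left(N \left(0 + N\right) + N\right) = - 4 \left(N N + N\right) = - 4 \left(N^{2} + N\right) = - 4 \left(N + N^{2}\right) = - 4 N - 4 N^{2}$)
$1363 \cdot 680 + c{\left(-37,-4 \right)} = 1363 \cdot 680 - - 148 \left(1 - 37\right) = 926840 - \left(-148\right) \left(-36\right) = 926840 - 5328 = 921512$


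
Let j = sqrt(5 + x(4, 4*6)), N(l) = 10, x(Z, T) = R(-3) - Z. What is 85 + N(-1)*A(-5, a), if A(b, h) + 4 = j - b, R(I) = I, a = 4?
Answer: 95 + 10*I*sqrt(2) ≈ 95.0 + 14.142*I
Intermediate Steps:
x(Z, T) = -3 - Z
j = I*sqrt(2) (j = sqrt(5 + (-3 - 1*4)) = sqrt(5 + (-3 - 4)) = sqrt(5 - 7) = sqrt(-2) = I*sqrt(2) ≈ 1.4142*I)
A(b, h) = -4 - b + I*sqrt(2) (A(b, h) = -4 + (I*sqrt(2) - b) = -4 + (-b + I*sqrt(2)) = -4 - b + I*sqrt(2))
85 + N(-1)*A(-5, a) = 85 + 10*(-4 - 1*(-5) + I*sqrt(2)) = 85 + 10*(-4 + 5 + I*sqrt(2)) = 85 + 10*(1 + I*sqrt(2)) = 85 + (10 + 10*I*sqrt(2)) = 95 + 10*I*sqrt(2)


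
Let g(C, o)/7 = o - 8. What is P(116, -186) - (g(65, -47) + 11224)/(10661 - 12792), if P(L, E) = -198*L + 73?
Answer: -48778406/2131 ≈ -22890.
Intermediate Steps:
P(L, E) = 73 - 198*L
g(C, o) = -56 + 7*o (g(C, o) = 7*(o - 8) = 7*(-8 + o) = -56 + 7*o)
P(116, -186) - (g(65, -47) + 11224)/(10661 - 12792) = (73 - 198*116) - ((-56 + 7*(-47)) + 11224)/(10661 - 12792) = (73 - 22968) - ((-56 - 329) + 11224)/(-2131) = -22895 - (-385 + 11224)*(-1)/2131 = -22895 - 10839*(-1)/2131 = -22895 - 1*(-10839/2131) = -22895 + 10839/2131 = -48778406/2131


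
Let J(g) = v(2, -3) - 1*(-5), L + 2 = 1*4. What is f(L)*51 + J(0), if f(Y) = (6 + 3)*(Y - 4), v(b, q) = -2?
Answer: -915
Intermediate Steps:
L = 2 (L = -2 + 1*4 = -2 + 4 = 2)
J(g) = 3 (J(g) = -2 - 1*(-5) = -2 + 5 = 3)
f(Y) = -36 + 9*Y (f(Y) = 9*(-4 + Y) = -36 + 9*Y)
f(L)*51 + J(0) = (-36 + 9*2)*51 + 3 = (-36 + 18)*51 + 3 = -18*51 + 3 = -918 + 3 = -915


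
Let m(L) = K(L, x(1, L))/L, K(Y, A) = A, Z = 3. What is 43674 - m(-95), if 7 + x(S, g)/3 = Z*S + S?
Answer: 4149021/95 ≈ 43674.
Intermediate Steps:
x(S, g) = -21 + 12*S (x(S, g) = -21 + 3*(3*S + S) = -21 + 3*(4*S) = -21 + 12*S)
m(L) = -9/L (m(L) = (-21 + 12*1)/L = (-21 + 12)/L = -9/L)
43674 - m(-95) = 43674 - (-9)/(-95) = 43674 - (-9)*(-1)/95 = 43674 - 1*9/95 = 43674 - 9/95 = 4149021/95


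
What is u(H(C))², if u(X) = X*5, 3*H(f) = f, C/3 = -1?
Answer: 25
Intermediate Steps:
C = -3 (C = 3*(-1) = -3)
H(f) = f/3
u(X) = 5*X
u(H(C))² = (5*((⅓)*(-3)))² = (5*(-1))² = (-5)² = 25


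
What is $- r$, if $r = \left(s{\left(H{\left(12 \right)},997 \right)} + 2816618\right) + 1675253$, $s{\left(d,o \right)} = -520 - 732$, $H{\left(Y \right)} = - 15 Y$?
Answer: $-4490619$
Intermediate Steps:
$s{\left(d,o \right)} = -1252$ ($s{\left(d,o \right)} = -520 - 732 = -1252$)
$r = 4490619$ ($r = \left(-1252 + 2816618\right) + 1675253 = 2815366 + 1675253 = 4490619$)
$- r = \left(-1\right) 4490619 = -4490619$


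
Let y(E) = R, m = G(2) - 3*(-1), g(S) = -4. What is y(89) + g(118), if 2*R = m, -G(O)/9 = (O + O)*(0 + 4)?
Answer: -149/2 ≈ -74.500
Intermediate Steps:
G(O) = -72*O (G(O) = -9*(O + O)*(0 + 4) = -9*2*O*4 = -72*O)
m = -141 (m = -72*2 - 3*(-1) = -144 + 3 = -141)
R = -141/2 (R = (1/2)*(-141) = -141/2 ≈ -70.500)
y(E) = -141/2
y(89) + g(118) = -141/2 - 4 = -149/2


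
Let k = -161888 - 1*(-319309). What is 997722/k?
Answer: 90702/14311 ≈ 6.3379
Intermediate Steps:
k = 157421 (k = -161888 + 319309 = 157421)
997722/k = 997722/157421 = 997722*(1/157421) = 90702/14311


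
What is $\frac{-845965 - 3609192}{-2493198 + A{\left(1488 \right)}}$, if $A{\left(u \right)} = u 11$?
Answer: $\frac{4455157}{2476830} \approx 1.7987$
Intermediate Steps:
$A{\left(u \right)} = 11 u$
$\frac{-845965 - 3609192}{-2493198 + A{\left(1488 \right)}} = \frac{-845965 - 3609192}{-2493198 + 11 \cdot 1488} = - \frac{4455157}{-2493198 + 16368} = - \frac{4455157}{-2476830} = \left(-4455157\right) \left(- \frac{1}{2476830}\right) = \frac{4455157}{2476830}$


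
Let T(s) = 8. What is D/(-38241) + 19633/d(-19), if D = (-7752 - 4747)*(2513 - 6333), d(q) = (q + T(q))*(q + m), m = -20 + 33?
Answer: -800154109/841302 ≈ -951.09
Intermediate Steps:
m = 13
d(q) = (8 + q)*(13 + q) (d(q) = (q + 8)*(q + 13) = (8 + q)*(13 + q))
D = 47746180 (D = -12499*(-3820) = 47746180)
D/(-38241) + 19633/d(-19) = 47746180/(-38241) + 19633/(104 + (-19)² + 21*(-19)) = 47746180*(-1/38241) + 19633/(104 + 361 - 399) = -47746180/38241 + 19633/66 = -800154109/841302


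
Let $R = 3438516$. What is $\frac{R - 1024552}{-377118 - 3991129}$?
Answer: $- \frac{33068}{59839} \approx -0.55262$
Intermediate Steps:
$\frac{R - 1024552}{-377118 - 3991129} = \frac{3438516 - 1024552}{-377118 - 3991129} = \frac{2413964}{-4368247} = 2413964 \left(- \frac{1}{4368247}\right) = - \frac{33068}{59839}$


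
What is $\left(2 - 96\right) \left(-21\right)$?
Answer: $1974$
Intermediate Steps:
$\left(2 - 96\right) \left(-21\right) = \left(-94\right) \left(-21\right) = 1974$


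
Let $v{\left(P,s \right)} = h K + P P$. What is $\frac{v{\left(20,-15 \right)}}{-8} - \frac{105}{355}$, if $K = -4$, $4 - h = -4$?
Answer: $- \frac{3287}{71} \approx -46.296$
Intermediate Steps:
$h = 8$ ($h = 4 - -4 = 4 + 4 = 8$)
$v{\left(P,s \right)} = -32 + P^{2}$ ($v{\left(P,s \right)} = 8 \left(-4\right) + P P = -32 + P^{2}$)
$\frac{v{\left(20,-15 \right)}}{-8} - \frac{105}{355} = \frac{-32 + 20^{2}}{-8} - \frac{105}{355} = \left(-32 + 400\right) \left(- \frac{1}{8}\right) - \frac{21}{71} = 368 \left(- \frac{1}{8}\right) - \frac{21}{71} = -46 - \frac{21}{71} = - \frac{3287}{71}$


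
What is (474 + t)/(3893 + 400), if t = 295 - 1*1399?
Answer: -70/477 ≈ -0.14675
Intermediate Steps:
t = -1104 (t = 295 - 1399 = -1104)
(474 + t)/(3893 + 400) = (474 - 1104)/(3893 + 400) = -630/4293 = -630*1/4293 = -70/477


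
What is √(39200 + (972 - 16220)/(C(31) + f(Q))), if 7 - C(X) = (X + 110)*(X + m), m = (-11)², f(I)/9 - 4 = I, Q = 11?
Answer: 6*√123390814930/10645 ≈ 197.99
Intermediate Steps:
f(I) = 36 + 9*I
m = 121
C(X) = 7 - (110 + X)*(121 + X) (C(X) = 7 - (X + 110)*(X + 121) = 7 - (110 + X)*(121 + X))
√(39200 + (972 - 16220)/(C(31) + f(Q))) = √(39200 + (972 - 16220)/((-13303 - 1*31² - 231*31) + (36 + 9*11))) = √(39200 - 15248/((-13303 - 1*961 - 7161) + (36 + 99))) = √(39200 - 15248/((-13303 - 961 - 7161) + 135)) = √(39200 - 15248/(-21425 + 135)) = √(39200 - 15248/(-21290)) = √(39200 - 15248*(-1/21290)) = √(39200 + 7624/10645) = √(417291624/10645) = 6*√123390814930/10645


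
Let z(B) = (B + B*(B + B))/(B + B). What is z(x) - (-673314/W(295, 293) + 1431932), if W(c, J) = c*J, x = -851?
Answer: -845337079/590 ≈ -1.4328e+6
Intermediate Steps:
W(c, J) = J*c
z(B) = (B + 2*B²)/(2*B) (z(B) = (B + B*(2*B))/((2*B)) = (B + 2*B²)*(1/(2*B)) = (B + 2*B²)/(2*B))
z(x) - (-673314/W(295, 293) + 1431932) = (½ - 851) - (-673314/(293*295) + 1431932) = -1701/2 - (-673314/86435 + 1431932) = -1701/2 - (-673314*1/86435 + 1431932) = -1701/2 - (-2298/295 + 1431932) = -1701/2 - 1*422417642/295 = -1701/2 - 422417642/295 = -845337079/590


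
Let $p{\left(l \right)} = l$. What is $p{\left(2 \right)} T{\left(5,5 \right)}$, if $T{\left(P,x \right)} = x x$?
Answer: $50$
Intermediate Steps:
$T{\left(P,x \right)} = x^{2}$
$p{\left(2 \right)} T{\left(5,5 \right)} = 2 \cdot 5^{2} = 2 \cdot 25 = 50$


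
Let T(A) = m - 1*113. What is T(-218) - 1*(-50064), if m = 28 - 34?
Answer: 49945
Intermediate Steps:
m = -6
T(A) = -119 (T(A) = -6 - 1*113 = -6 - 113 = -119)
T(-218) - 1*(-50064) = -119 - 1*(-50064) = -119 + 50064 = 49945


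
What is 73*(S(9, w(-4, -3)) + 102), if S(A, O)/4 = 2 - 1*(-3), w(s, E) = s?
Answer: 8906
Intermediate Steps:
S(A, O) = 20 (S(A, O) = 4*(2 - 1*(-3)) = 4*(2 + 3) = 4*5 = 20)
73*(S(9, w(-4, -3)) + 102) = 73*(20 + 102) = 73*122 = 8906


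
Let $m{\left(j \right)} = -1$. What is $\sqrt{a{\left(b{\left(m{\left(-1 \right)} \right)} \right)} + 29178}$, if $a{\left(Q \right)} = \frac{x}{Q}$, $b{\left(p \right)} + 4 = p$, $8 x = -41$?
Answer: $\frac{\sqrt{11671610}}{20} \approx 170.82$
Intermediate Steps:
$x = - \frac{41}{8}$ ($x = \frac{1}{8} \left(-41\right) = - \frac{41}{8} \approx -5.125$)
$b{\left(p \right)} = -4 + p$
$a{\left(Q \right)} = - \frac{41}{8 Q}$
$\sqrt{a{\left(b{\left(m{\left(-1 \right)} \right)} \right)} + 29178} = \sqrt{- \frac{41}{8 \left(-4 - 1\right)} + 29178} = \sqrt{- \frac{41}{8 \left(-5\right)} + 29178} = \sqrt{\left(- \frac{41}{8}\right) \left(- \frac{1}{5}\right) + 29178} = \sqrt{\frac{41}{40} + 29178} = \sqrt{\frac{1167161}{40}} = \frac{\sqrt{11671610}}{20}$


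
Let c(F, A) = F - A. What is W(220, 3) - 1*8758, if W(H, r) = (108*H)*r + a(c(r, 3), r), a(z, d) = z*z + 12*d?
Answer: 62558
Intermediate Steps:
a(z, d) = z² + 12*d
W(H, r) = (-3 + r)² + 12*r + 108*H*r (W(H, r) = (108*H)*r + ((r - 1*3)² + 12*r) = 108*H*r + ((r - 3)² + 12*r) = 108*H*r + ((-3 + r)² + 12*r) = (-3 + r)² + 12*r + 108*H*r)
W(220, 3) - 1*8758 = ((-3 + 3)² + 12*3 + 108*220*3) - 1*8758 = (0² + 36 + 71280) - 8758 = (0 + 36 + 71280) - 8758 = 71316 - 8758 = 62558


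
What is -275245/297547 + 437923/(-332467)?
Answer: -221812554296/98924558449 ≈ -2.2422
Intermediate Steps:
-275245/297547 + 437923/(-332467) = -275245*1/297547 + 437923*(-1/332467) = -275245/297547 - 437923/332467 = -221812554296/98924558449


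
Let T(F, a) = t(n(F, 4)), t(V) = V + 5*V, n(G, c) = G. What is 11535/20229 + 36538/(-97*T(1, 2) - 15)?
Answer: -244080269/4025571 ≈ -60.632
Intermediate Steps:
t(V) = 6*V
T(F, a) = 6*F
11535/20229 + 36538/(-97*T(1, 2) - 15) = 11535/20229 + 36538/(-582 - 15) = 11535*(1/20229) + 36538/(-97*6 - 15) = 3845/6743 + 36538/(-582 - 15) = 3845/6743 + 36538/(-597) = 3845/6743 + 36538*(-1/597) = 3845/6743 - 36538/597 = -244080269/4025571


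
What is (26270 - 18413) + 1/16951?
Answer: 133184008/16951 ≈ 7857.0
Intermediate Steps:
(26270 - 18413) + 1/16951 = 7857 + 1/16951 = 133184008/16951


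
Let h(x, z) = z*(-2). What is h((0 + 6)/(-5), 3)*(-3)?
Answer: 18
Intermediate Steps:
h(x, z) = -2*z
h((0 + 6)/(-5), 3)*(-3) = -2*3*(-3) = -6*(-3) = 18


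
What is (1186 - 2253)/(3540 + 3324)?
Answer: -97/624 ≈ -0.15545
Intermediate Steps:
(1186 - 2253)/(3540 + 3324) = -1067/6864 = -1067*1/6864 = -97/624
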